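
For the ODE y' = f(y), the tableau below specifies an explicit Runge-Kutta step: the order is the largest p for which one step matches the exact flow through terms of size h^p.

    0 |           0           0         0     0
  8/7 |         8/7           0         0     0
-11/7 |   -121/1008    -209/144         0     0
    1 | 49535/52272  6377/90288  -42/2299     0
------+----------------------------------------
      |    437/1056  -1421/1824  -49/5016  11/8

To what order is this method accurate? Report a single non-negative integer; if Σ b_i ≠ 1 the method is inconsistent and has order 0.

4

b = (437/1056, -1421/1824, -49/5016, 11/8)
c = (0, 8/7, -11/7, 1)
Ac = (0, 0, -209/126, 65/594)
Σ b_i: 437/1056·1 + (-1421/1824)·1 + (-49/5016)·1 + 11/8·1 = 1 ✓
b·c: (-1421/1824)·8/7 + (-49/5016)·(-11/7) + 11/8·1 = 1/2 ✓
b·c²: (-1421/1824)·64/49 + (-49/5016)·121/49 + 11/8·1 = 1/3 ✓
b·Ac: (-49/5016)·(-209/126) + 11/8·65/594 = 1/6 ✓
b·c³: (-1421/1824)·512/343 + (-49/5016)·(-1331/343) + 11/8·1 = 1/4 ✓
b·(c∘Ac): (-49/5016)·2299/882 + 11/8·65/594 = 1/8 ✓
b·Ac²: (-49/5016)·(-836/441) + 11/8·14/297 = 1/12 ✓
b·A²c: 11/8·1/33 = 1/24 ✓; 4 stages ⇒ order 4.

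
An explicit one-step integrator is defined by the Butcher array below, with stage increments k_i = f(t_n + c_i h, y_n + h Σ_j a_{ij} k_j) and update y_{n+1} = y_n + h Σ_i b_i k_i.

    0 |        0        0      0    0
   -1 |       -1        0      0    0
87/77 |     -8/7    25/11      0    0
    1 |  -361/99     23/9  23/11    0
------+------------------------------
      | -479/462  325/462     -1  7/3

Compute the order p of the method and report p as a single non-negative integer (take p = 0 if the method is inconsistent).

b = (-479/462, 325/462, -1, 7/3)
c = (0, -1, 87/77, 1)
Ac = (0, 0, -25/11, -1472/7623)
Σ b_i: (-479/462)·1 + 325/462·1 + (-1)·1 + 7/3·1 = 1 ✓
b·c: 325/462·(-1) + (-1)·87/77 + 7/3·1 = 1/2 ✓
b·c²: 325/462·1 + (-1)·7569/5929 + 7/3·1 = 62617/35574 ≠ 1/3 ⇒ order 2.
b·Ac: (-1)·(-25/11) + 7/3·(-1472/7623) = 5953/3267 ≠ 1/6

2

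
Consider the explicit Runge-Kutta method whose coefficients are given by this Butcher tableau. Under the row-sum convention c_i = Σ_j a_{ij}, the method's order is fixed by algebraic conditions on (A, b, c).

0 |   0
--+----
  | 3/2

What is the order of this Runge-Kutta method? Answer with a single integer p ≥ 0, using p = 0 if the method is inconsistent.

b = (3/2)
c = (0)
Σ b_i: 3/2·1 = 3/2 ≠ 1 ⇒ order 0.

0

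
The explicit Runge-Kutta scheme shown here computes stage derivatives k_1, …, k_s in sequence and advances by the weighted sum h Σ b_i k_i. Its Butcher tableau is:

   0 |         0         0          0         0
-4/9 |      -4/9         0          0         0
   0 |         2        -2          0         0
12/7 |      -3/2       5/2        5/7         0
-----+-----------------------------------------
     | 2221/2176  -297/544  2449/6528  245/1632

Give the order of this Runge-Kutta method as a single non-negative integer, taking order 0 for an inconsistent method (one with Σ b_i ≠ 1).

b = (2221/2176, -297/544, 2449/6528, 245/1632)
c = (0, -4/9, 0, 12/7)
Ac = (0, 0, 8/9, -10/9)
Σ b_i: 2221/2176·1 + (-297/544)·1 + 2449/6528·1 + 245/1632·1 = 1 ✓
b·c: (-297/544)·(-4/9) + 245/1632·12/7 = 1/2 ✓
b·c²: (-297/544)·16/81 + 245/1632·144/49 = 1/3 ✓
b·Ac: 2449/6528·8/9 + 245/1632·(-10/9) = 1/6 ✓
b·c³: (-297/544)·(-64/729) + 245/1632·1728/343 = 152/189 ≠ 1/4 ⇒ order 3.
b·(c∘Ac): 245/1632·(-40/21) = -175/612 ≠ 1/8
b·Ac²: 2449/6528·(-32/81) + 245/1632·40/81 = -2/27 ≠ 1/12
b·A²c: 245/1632·40/63 = 175/1836 ≠ 1/24

3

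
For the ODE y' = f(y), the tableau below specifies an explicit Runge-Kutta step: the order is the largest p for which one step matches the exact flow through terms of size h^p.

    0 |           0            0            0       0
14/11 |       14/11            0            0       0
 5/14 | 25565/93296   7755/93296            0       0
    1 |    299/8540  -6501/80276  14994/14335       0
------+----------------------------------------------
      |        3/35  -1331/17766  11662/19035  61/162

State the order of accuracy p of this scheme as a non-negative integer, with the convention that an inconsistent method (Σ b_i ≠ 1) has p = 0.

4

b = (3/35, -1331/17766, 11662/19035, 61/162)
c = (0, 14/11, 5/14, 1)
Ac = (0, 0, 705/6664, 33/122)
Σ b_i: 3/35·1 + (-1331/17766)·1 + 11662/19035·1 + 61/162·1 = 1 ✓
b·c: (-1331/17766)·14/11 + 11662/19035·5/14 + 61/162·1 = 1/2 ✓
b·c²: (-1331/17766)·196/121 + 11662/19035·25/196 + 61/162·1 = 1/3 ✓
b·Ac: 11662/19035·705/6664 + 61/162·33/122 = 1/6 ✓
b·c³: (-1331/17766)·2744/1331 + 11662/19035·125/2744 + 61/162·1 = 1/4 ✓
b·(c∘Ac): 11662/19035·3525/93296 + 61/162·33/122 = 1/8 ✓
b·Ac²: 11662/19035·705/5236 + 61/162·3/1342 = 1/12 ✓
b·A²c: 61/162·27/244 = 1/24 ✓; 4 stages ⇒ order 4.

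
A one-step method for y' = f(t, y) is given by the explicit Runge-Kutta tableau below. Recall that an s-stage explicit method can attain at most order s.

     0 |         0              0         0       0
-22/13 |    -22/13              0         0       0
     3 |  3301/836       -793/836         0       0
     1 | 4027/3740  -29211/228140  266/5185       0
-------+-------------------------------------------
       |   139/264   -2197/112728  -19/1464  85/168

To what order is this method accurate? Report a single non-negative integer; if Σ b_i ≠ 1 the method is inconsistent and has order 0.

4

b = (139/264, -2197/112728, -19/1464, 85/168)
c = (0, -22/13, 3, 1)
Ac = (0, 0, 61/38, 63/170)
Σ b_i: 139/264·1 + (-2197/112728)·1 + (-19/1464)·1 + 85/168·1 = 1 ✓
b·c: (-2197/112728)·(-22/13) + (-19/1464)·3 + 85/168·1 = 1/2 ✓
b·c²: (-2197/112728)·484/169 + (-19/1464)·9 + 85/168·1 = 1/3 ✓
b·Ac: (-19/1464)·61/38 + 85/168·63/170 = 1/6 ✓
b·c³: (-2197/112728)·(-10648/2197) + (-19/1464)·27 + 85/168·1 = 1/4 ✓
b·(c∘Ac): (-19/1464)·183/38 + 85/168·63/170 = 1/8 ✓
b·Ac²: (-19/1464)·(-671/247) + 85/168·21/221 = 1/12 ✓
b·A²c: 85/168·7/85 = 1/24 ✓; 4 stages ⇒ order 4.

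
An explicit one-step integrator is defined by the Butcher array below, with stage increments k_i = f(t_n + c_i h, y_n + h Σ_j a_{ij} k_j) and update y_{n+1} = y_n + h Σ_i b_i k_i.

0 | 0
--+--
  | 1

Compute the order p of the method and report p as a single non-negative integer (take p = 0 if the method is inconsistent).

1

b = (1)
c = (0)
Σ b_i: 1·1 = 1 ✓; 1 stage ⇒ order 1.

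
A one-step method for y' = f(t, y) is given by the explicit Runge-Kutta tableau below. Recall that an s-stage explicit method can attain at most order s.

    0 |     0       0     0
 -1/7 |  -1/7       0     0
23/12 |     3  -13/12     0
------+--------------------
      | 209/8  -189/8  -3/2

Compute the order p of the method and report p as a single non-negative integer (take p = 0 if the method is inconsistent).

2

b = (209/8, -189/8, -3/2)
c = (0, -1/7, 23/12)
Ac = (0, 0, 13/84)
Σ b_i: 209/8·1 + (-189/8)·1 + (-3/2)·1 = 1 ✓
b·c: (-189/8)·(-1/7) + (-3/2)·23/12 = 1/2 ✓
b·c²: (-189/8)·1/49 + (-3/2)·529/144 = -4027/672 ≠ 1/3 ⇒ order 2.
b·Ac: (-3/2)·13/84 = -13/56 ≠ 1/6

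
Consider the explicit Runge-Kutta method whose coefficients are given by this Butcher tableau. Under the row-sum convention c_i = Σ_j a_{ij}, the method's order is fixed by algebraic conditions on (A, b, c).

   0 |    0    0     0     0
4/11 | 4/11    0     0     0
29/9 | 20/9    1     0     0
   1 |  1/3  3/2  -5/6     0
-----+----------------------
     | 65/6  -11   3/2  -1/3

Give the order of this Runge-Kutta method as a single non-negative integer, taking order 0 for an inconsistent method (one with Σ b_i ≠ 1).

2

b = (65/6, -11, 3/2, -1/3)
c = (0, 4/11, 29/9, 1)
Ac = (0, 0, 4/11, -1271/594)
Σ b_i: 65/6·1 + (-11)·1 + 3/2·1 + (-1/3)·1 = 1 ✓
b·c: (-11)·4/11 + 3/2·29/9 + (-1/3)·1 = 1/2 ✓
b·c²: (-11)·16/121 + 3/2·841/81 + (-1/3)·1 = 8189/594 ≠ 1/3 ⇒ order 2.
b·Ac: 3/2·4/11 + (-1/3)·(-1271/594) = 2243/1782 ≠ 1/6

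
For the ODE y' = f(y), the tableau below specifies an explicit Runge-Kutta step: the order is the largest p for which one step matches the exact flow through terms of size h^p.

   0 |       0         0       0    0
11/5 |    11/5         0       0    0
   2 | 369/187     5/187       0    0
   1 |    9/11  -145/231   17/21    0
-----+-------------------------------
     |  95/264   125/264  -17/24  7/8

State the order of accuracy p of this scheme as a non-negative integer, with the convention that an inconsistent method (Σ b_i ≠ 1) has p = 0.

4

b = (95/264, 125/264, -17/24, 7/8)
c = (0, 11/5, 2, 1)
Ac = (0, 0, 1/17, 5/21)
Σ b_i: 95/264·1 + 125/264·1 + (-17/24)·1 + 7/8·1 = 1 ✓
b·c: 125/264·11/5 + (-17/24)·2 + 7/8·1 = 1/2 ✓
b·c²: 125/264·121/25 + (-17/24)·4 + 7/8·1 = 1/3 ✓
b·Ac: (-17/24)·1/17 + 7/8·5/21 = 1/6 ✓
b·c³: 125/264·1331/125 + (-17/24)·8 + 7/8·1 = 1/4 ✓
b·(c∘Ac): (-17/24)·2/17 + 7/8·5/21 = 1/8 ✓
b·Ac²: (-17/24)·11/85 + 7/8·1/5 = 1/12 ✓
b·A²c: 7/8·1/21 = 1/24 ✓; 4 stages ⇒ order 4.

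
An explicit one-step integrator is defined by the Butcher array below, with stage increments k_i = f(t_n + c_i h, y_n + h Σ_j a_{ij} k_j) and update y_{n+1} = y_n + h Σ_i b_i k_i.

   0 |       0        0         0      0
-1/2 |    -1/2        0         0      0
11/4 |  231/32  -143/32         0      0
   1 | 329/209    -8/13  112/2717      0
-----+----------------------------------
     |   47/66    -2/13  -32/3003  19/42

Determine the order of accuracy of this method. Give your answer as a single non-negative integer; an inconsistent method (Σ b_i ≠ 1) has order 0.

b = (47/66, -2/13, -32/3003, 19/42)
c = (0, -1/2, 11/4, 1)
Ac = (0, 0, 143/64, 8/19)
Σ b_i: 47/66·1 + (-2/13)·1 + (-32/3003)·1 + 19/42·1 = 1 ✓
b·c: (-2/13)·(-1/2) + (-32/3003)·11/4 + 19/42·1 = 1/2 ✓
b·c²: (-2/13)·1/4 + (-32/3003)·121/16 + 19/42·1 = 1/3 ✓
b·Ac: (-32/3003)·143/64 + 19/42·8/19 = 1/6 ✓
b·c³: (-2/13)·(-1/8) + (-32/3003)·1331/64 + 19/42·1 = 1/4 ✓
b·(c∘Ac): (-32/3003)·1573/256 + 19/42·8/19 = 1/8 ✓
b·Ac²: (-32/3003)·(-143/128) + 19/42·3/19 = 1/12 ✓
b·A²c: 19/42·7/76 = 1/24 ✓; 4 stages ⇒ order 4.

4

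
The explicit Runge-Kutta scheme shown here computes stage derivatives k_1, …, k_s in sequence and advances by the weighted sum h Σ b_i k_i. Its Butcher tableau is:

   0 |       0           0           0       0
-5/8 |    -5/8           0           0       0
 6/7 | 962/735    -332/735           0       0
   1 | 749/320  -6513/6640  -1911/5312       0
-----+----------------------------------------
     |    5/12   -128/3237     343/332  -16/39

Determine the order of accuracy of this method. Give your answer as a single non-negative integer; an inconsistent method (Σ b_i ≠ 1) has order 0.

4

b = (5/12, -128/3237, 343/332, -16/39)
c = (0, -5/8, 6/7, 1)
Ac = (0, 0, 83/294, 39/128)
Σ b_i: 5/12·1 + (-128/3237)·1 + 343/332·1 + (-16/39)·1 = 1 ✓
b·c: (-128/3237)·(-5/8) + 343/332·6/7 + (-16/39)·1 = 1/2 ✓
b·c²: (-128/3237)·25/64 + 343/332·36/49 + (-16/39)·1 = 1/3 ✓
b·Ac: 343/332·83/294 + (-16/39)·39/128 = 1/6 ✓
b·c³: (-128/3237)·(-125/512) + 343/332·216/343 + (-16/39)·1 = 1/4 ✓
b·(c∘Ac): 343/332·83/343 + (-16/39)·39/128 = 1/8 ✓
b·Ac²: 343/332·(-415/2352) + (-16/39)·(-663/1024) = 1/12 ✓
b·A²c: (-16/39)·(-13/128) = 1/24 ✓; 4 stages ⇒ order 4.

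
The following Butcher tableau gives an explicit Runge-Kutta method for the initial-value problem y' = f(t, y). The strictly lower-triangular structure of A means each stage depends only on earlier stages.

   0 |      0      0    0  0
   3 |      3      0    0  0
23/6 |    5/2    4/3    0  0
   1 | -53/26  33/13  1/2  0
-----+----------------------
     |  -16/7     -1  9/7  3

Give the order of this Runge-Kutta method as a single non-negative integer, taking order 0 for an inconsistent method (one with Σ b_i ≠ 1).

1

b = (-16/7, -1, 9/7, 3)
c = (0, 3, 23/6, 1)
Ac = (0, 0, 4, 1487/156)
Σ b_i: (-16/7)·1 + (-1)·1 + 9/7·1 + 3·1 = 1 ✓
b·c: (-1)·3 + 9/7·23/6 + 3·1 = 69/14 ≠ 1/2 ⇒ order 1.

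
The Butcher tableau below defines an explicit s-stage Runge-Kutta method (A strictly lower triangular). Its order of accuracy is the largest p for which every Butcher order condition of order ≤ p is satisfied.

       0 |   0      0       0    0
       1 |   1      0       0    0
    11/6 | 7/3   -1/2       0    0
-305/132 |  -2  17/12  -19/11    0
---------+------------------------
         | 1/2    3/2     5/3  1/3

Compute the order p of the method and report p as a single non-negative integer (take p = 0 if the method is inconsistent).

0

b = (1/2, 3/2, 5/3, 1/3)
c = (0, 1, 11/6, -305/132)
Ac = (0, 0, -1/2, -7/4)
Σ b_i: 1/2·1 + 3/2·1 + 5/3·1 + 1/3·1 = 4 ≠ 1 ⇒ order 0.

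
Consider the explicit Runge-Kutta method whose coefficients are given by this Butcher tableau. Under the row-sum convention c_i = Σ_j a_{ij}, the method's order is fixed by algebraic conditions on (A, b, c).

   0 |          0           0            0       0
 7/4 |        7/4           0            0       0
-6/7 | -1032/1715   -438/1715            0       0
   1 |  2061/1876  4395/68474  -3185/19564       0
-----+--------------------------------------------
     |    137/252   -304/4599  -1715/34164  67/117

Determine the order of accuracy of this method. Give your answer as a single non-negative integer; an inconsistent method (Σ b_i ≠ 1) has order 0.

b = (137/252, -304/4599, -1715/34164, 67/117)
c = (0, 7/4, -6/7, 1)
Ac = (0, 0, -219/490, 135/536)
Σ b_i: 137/252·1 + (-304/4599)·1 + (-1715/34164)·1 + 67/117·1 = 1 ✓
b·c: (-304/4599)·7/4 + (-1715/34164)·(-6/7) + 67/117·1 = 1/2 ✓
b·c²: (-304/4599)·49/16 + (-1715/34164)·36/49 + 67/117·1 = 1/3 ✓
b·Ac: (-1715/34164)·(-219/490) + 67/117·135/536 = 1/6 ✓
b·c³: (-304/4599)·343/64 + (-1715/34164)·(-216/343) + 67/117·1 = 1/4 ✓
b·(c∘Ac): (-1715/34164)·657/1715 + 67/117·135/536 = 1/8 ✓
b·Ac²: (-1715/34164)·(-219/280) + 67/117·165/2144 = 1/12 ✓
b·A²c: 67/117·39/536 = 1/24 ✓; 4 stages ⇒ order 4.

4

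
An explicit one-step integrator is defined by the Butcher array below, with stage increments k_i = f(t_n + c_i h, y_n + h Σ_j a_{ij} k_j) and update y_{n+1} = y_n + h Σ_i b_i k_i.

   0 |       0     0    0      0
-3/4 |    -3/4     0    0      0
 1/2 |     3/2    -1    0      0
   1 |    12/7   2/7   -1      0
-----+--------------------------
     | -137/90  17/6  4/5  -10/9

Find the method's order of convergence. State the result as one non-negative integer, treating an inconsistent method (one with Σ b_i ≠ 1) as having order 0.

b = (-137/90, 17/6, 4/5, -10/9)
c = (0, -3/4, 1/2, 1)
Ac = (0, 0, 3/4, -5/7)
Σ b_i: (-137/90)·1 + 17/6·1 + 4/5·1 + (-10/9)·1 = 1 ✓
b·c: 17/6·(-3/4) + 4/5·1/2 + (-10/9)·1 = -1021/360 ≠ 1/2 ⇒ order 1.

1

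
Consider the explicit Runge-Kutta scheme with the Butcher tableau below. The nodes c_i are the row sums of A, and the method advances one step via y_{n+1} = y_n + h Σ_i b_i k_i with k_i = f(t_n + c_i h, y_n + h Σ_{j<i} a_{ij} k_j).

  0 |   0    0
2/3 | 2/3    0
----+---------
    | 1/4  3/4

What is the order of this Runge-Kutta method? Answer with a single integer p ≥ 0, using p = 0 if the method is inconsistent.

b = (1/4, 3/4)
c = (0, 2/3)
Σ b_i: 1/4·1 + 3/4·1 = 1 ✓
b·c: 3/4·2/3 = 1/2 ✓; 2 stages ⇒ order 2.

2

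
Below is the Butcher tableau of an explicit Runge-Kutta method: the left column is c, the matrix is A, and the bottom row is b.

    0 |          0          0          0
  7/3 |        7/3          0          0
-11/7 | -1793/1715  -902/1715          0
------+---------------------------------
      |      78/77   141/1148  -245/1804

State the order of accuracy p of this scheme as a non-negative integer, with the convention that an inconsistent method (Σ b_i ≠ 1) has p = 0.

3

b = (78/77, 141/1148, -245/1804)
c = (0, 7/3, -11/7)
Ac = (0, 0, -902/735)
Σ b_i: 78/77·1 + 141/1148·1 + (-245/1804)·1 = 1 ✓
b·c: 141/1148·7/3 + (-245/1804)·(-11/7) = 1/2 ✓
b·c²: 141/1148·49/9 + (-245/1804)·121/49 = 1/3 ✓
b·Ac: (-245/1804)·(-902/735) = 1/6 ✓; 3 stages ⇒ order 3.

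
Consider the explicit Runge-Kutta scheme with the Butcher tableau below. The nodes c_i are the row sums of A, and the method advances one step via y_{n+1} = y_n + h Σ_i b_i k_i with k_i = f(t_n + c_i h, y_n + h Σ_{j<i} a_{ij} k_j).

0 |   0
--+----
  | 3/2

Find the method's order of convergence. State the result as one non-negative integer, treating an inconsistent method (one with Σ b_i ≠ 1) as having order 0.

0

b = (3/2)
c = (0)
Σ b_i: 3/2·1 = 3/2 ≠ 1 ⇒ order 0.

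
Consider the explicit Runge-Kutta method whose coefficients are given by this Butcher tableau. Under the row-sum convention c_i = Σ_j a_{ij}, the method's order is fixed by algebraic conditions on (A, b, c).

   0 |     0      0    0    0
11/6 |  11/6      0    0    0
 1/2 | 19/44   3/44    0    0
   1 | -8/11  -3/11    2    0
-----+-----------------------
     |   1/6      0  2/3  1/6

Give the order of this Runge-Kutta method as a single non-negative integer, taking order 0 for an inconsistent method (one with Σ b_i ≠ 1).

b = (1/6, 0, 2/3, 1/6)
c = (0, 11/6, 1/2, 1)
Ac = (0, 0, 1/8, 1/2)
Σ b_i: 1/6·1 + 2/3·1 + 1/6·1 = 1 ✓
b·c: 2/3·1/2 + 1/6·1 = 1/2 ✓
b·c²: 2/3·1/4 + 1/6·1 = 1/3 ✓
b·Ac: 2/3·1/8 + 1/6·1/2 = 1/6 ✓
b·c³: 2/3·1/8 + 1/6·1 = 1/4 ✓
b·(c∘Ac): 2/3·1/16 + 1/6·1/2 = 1/8 ✓
b·Ac²: 2/3·11/48 + 1/6·(-5/12) = 1/12 ✓
b·A²c: 1/6·1/4 = 1/24 ✓; 4 stages ⇒ order 4.

4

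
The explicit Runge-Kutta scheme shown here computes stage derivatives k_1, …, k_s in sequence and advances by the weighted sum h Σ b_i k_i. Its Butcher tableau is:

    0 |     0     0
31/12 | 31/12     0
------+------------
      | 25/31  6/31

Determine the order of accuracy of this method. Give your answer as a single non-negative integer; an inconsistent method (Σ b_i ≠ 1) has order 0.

b = (25/31, 6/31)
c = (0, 31/12)
Σ b_i: 25/31·1 + 6/31·1 = 1 ✓
b·c: 6/31·31/12 = 1/2 ✓; 2 stages ⇒ order 2.

2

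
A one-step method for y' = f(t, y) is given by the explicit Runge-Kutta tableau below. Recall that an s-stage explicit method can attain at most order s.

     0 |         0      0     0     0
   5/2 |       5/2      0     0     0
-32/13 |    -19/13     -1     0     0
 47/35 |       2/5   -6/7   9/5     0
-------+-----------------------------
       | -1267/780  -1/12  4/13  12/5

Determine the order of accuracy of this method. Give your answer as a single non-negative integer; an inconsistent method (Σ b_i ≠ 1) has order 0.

b = (-1267/780, -1/12, 4/13, 12/5)
c = (0, 5/2, -32/13, 47/35)
Ac = (0, 0, -5/2, -2991/455)
Σ b_i: (-1267/780)·1 + (-1/12)·1 + 4/13·1 + 12/5·1 = 1 ✓
b·c: (-1/12)·5/2 + 4/13·(-32/13) + 12/5·47/35 = 1602109/709800 ≠ 1/2 ⇒ order 1.

1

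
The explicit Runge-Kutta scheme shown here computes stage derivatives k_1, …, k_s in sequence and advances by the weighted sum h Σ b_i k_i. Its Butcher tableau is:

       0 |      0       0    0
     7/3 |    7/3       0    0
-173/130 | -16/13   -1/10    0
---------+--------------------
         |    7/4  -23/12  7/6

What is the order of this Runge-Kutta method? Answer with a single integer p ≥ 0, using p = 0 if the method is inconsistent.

1

b = (7/4, -23/12, 7/6)
c = (0, 7/3, -173/130)
Ac = (0, 0, -7/30)
Σ b_i: 7/4·1 + (-23/12)·1 + 7/6·1 = 1 ✓
b·c: (-23/12)·7/3 + 7/6·(-173/130) = -7049/1170 ≠ 1/2 ⇒ order 1.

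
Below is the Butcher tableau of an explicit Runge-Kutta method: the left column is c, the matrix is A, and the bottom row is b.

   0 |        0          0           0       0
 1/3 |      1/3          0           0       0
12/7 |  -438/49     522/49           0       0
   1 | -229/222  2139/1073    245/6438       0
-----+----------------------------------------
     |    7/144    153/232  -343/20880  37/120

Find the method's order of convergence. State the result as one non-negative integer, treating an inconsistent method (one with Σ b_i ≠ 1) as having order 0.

4

b = (7/144, 153/232, -343/20880, 37/120)
c = (0, 1/3, 12/7, 1)
Ac = (0, 0, 174/49, 27/37)
Σ b_i: 7/144·1 + 153/232·1 + (-343/20880)·1 + 37/120·1 = 1 ✓
b·c: 153/232·1/3 + (-343/20880)·12/7 + 37/120·1 = 1/2 ✓
b·c²: 153/232·1/9 + (-343/20880)·144/49 + 37/120·1 = 1/3 ✓
b·Ac: (-343/20880)·174/49 + 37/120·27/37 = 1/6 ✓
b·c³: 153/232·1/27 + (-343/20880)·1728/343 + 37/120·1 = 1/4 ✓
b·(c∘Ac): (-343/20880)·2088/343 + 37/120·27/37 = 1/8 ✓
b·Ac²: (-343/20880)·58/49 + 37/120·1/3 = 1/12 ✓
b·A²c: 37/120·5/37 = 1/24 ✓; 4 stages ⇒ order 4.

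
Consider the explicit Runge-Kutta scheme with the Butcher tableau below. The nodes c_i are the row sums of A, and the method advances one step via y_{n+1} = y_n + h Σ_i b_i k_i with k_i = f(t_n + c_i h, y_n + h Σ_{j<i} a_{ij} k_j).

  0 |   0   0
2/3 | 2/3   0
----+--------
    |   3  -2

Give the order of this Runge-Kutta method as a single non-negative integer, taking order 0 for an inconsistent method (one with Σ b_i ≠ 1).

1

b = (3, -2)
c = (0, 2/3)
Σ b_i: 3·1 + (-2)·1 = 1 ✓
b·c: (-2)·2/3 = -4/3 ≠ 1/2 ⇒ order 1.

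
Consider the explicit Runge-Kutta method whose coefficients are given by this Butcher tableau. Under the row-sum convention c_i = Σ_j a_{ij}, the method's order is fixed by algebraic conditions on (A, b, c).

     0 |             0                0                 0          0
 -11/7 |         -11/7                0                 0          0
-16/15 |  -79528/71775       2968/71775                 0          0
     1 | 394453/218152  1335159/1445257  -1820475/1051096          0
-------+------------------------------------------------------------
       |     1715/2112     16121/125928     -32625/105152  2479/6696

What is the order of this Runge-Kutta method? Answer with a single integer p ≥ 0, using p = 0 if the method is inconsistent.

b = (1715/2112, 16121/125928, -32625/105152, 2479/6696)
c = (0, -11/7, -16/15, 1)
Ac = (0, 0, -424/6525, 981/2479)
Σ b_i: 1715/2112·1 + 16121/125928·1 + (-32625/105152)·1 + 2479/6696·1 = 1 ✓
b·c: 16121/125928·(-11/7) + (-32625/105152)·(-16/15) + 2479/6696·1 = 1/2 ✓
b·c²: 16121/125928·121/49 + (-32625/105152)·256/225 + 2479/6696·1 = 1/3 ✓
b·Ac: (-32625/105152)·(-424/6525) + 2479/6696·981/2479 = 1/6 ✓
b·c³: 16121/125928·(-1331/343) + (-32625/105152)·(-4096/3375) + 2479/6696·1 = 1/4 ✓
b·(c∘Ac): (-32625/105152)·6784/97875 + 2479/6696·981/2479 = 1/8 ✓
b·Ac²: (-32625/105152)·4664/45675 + 2479/6696·5391/17353 = 1/12 ✓
b·A²c: 2479/6696·279/2479 = 1/24 ✓; 4 stages ⇒ order 4.

4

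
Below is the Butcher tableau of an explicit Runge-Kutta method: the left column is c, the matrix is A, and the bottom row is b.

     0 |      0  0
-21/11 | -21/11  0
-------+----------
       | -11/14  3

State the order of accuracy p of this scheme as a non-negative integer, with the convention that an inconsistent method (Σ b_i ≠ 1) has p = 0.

0

b = (-11/14, 3)
c = (0, -21/11)
Σ b_i: (-11/14)·1 + 3·1 = 31/14 ≠ 1 ⇒ order 0.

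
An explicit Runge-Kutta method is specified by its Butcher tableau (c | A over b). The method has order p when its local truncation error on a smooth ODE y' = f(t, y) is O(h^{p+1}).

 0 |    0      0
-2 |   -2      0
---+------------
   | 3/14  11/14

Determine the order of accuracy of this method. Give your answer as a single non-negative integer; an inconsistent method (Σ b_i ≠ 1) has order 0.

b = (3/14, 11/14)
c = (0, -2)
Σ b_i: 3/14·1 + 11/14·1 = 1 ✓
b·c: 11/14·(-2) = -11/7 ≠ 1/2 ⇒ order 1.

1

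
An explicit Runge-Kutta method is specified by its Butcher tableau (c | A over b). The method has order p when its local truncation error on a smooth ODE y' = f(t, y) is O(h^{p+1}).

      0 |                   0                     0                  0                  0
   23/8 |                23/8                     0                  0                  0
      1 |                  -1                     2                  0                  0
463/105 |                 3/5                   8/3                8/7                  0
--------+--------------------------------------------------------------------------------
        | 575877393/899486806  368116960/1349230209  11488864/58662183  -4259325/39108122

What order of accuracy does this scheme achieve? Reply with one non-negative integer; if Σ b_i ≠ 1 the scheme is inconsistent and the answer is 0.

b = (575877393/899486806, 368116960/1349230209, 11488864/58662183, -4259325/39108122)
c = (0, 23/8, 1, 463/105)
Ac = (0, 0, 23/4, 185/21)
Σ b_i: 575877393/899486806·1 + 368116960/1349230209·1 + 11488864/58662183·1 + (-4259325/39108122)·1 = 1 ✓
b·c: 368116960/1349230209·23/8 + 11488864/58662183·1 + (-4259325/39108122)·463/105 = 1/2 ✓
b·c²: 368116960/1349230209·529/64 + 11488864/58662183·1 + (-4259325/39108122)·214369/11025 = 1/3 ✓
b·Ac: 11488864/58662183·23/4 + (-4259325/39108122)·185/21 = 1/6 ✓
b·c³: 368116960/1349230209·12167/512 + 11488864/58662183·1 + (-4259325/39108122)·99252847/1157625 = -262000588889/98552467440 ≠ 1/4 ⇒ order 3.
b·(c∘Ac): 11488864/58662183·23/4 + (-4259325/39108122)·17131/441 = -121416263/39108122 ≠ 1/8
b·Ac²: 11488864/58662183·529/32 + (-4259325/39108122)·3895/168 = 668794403/938594928 ≠ 1/12
b·A²c: (-4259325/39108122)·46/7 = -13994925/19554061 ≠ 1/24

3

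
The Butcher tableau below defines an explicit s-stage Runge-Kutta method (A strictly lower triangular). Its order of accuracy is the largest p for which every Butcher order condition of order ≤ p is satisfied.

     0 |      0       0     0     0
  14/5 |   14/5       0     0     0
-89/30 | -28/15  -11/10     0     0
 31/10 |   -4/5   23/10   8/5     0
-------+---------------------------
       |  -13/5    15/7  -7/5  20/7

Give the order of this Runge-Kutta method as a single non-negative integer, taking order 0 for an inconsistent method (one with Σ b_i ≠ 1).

b = (-13/5, 15/7, -7/5, 20/7)
c = (0, 14/5, -89/30, 31/10)
Ac = (0, 0, -77/25, 127/75)
Σ b_i: (-13/5)·1 + 15/7·1 + (-7/5)·1 + 20/7·1 = 1 ✓
b·c: 15/7·14/5 + (-7/5)·(-89/30) + 20/7·31/10 = 19961/1050 ≠ 1/2 ⇒ order 1.

1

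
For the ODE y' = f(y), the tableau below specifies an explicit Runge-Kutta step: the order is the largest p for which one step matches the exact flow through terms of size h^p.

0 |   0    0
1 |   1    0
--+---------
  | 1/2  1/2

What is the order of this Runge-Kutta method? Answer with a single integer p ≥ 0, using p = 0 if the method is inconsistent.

2

b = (1/2, 1/2)
c = (0, 1)
Σ b_i: 1/2·1 + 1/2·1 = 1 ✓
b·c: 1/2·1 = 1/2 ✓; 2 stages ⇒ order 2.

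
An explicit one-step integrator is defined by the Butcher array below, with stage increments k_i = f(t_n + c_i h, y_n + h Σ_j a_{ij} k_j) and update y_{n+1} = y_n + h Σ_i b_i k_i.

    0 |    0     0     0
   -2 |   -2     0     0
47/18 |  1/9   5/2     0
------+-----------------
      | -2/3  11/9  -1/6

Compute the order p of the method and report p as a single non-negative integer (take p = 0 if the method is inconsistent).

b = (-2/3, 11/9, -1/6)
c = (0, -2, 47/18)
Ac = (0, 0, -5)
Σ b_i: (-2/3)·1 + 11/9·1 + (-1/6)·1 = 7/18 ≠ 1 ⇒ order 0.

0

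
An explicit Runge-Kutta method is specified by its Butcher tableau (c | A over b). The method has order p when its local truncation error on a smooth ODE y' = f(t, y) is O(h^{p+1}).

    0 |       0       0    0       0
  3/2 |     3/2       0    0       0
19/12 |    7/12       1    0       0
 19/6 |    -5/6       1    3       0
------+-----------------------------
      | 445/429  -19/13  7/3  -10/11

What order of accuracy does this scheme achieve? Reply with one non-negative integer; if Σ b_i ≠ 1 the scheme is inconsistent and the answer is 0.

1

b = (445/429, -19/13, 7/3, -10/11)
c = (0, 3/2, 19/12, 19/6)
Ac = (0, 0, 3/2, 25/4)
Σ b_i: 445/429·1 + (-19/13)·1 + 7/3·1 + (-10/11)·1 = 1 ✓
b·c: (-19/13)·3/2 + 7/3·19/12 + (-10/11)·19/6 = -7087/5148 ≠ 1/2 ⇒ order 1.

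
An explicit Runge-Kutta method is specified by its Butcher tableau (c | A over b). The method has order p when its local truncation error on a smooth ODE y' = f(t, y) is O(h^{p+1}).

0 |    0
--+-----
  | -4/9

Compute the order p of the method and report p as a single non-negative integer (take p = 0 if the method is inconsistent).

b = (-4/9)
c = (0)
Σ b_i: (-4/9)·1 = -4/9 ≠ 1 ⇒ order 0.

0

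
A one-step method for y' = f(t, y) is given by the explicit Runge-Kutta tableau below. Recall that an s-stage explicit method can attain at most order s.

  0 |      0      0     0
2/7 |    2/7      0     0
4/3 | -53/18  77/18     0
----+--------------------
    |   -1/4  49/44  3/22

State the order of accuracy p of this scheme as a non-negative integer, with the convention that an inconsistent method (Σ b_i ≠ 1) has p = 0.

3

b = (-1/4, 49/44, 3/22)
c = (0, 2/7, 4/3)
Ac = (0, 0, 11/9)
Σ b_i: (-1/4)·1 + 49/44·1 + 3/22·1 = 1 ✓
b·c: 49/44·2/7 + 3/22·4/3 = 1/2 ✓
b·c²: 49/44·4/49 + 3/22·16/9 = 1/3 ✓
b·Ac: 3/22·11/9 = 1/6 ✓; 3 stages ⇒ order 3.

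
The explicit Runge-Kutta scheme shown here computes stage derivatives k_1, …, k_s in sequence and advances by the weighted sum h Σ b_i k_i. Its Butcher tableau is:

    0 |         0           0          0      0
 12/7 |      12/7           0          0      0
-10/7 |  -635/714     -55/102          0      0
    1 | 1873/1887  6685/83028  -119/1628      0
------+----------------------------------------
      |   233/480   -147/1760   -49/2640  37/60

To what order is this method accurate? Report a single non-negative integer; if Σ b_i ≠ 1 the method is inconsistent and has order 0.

b = (233/480, -147/1760, -49/2640, 37/60)
c = (0, 12/7, -10/7, 1)
Ac = (0, 0, -110/119, 305/1258)
Σ b_i: 233/480·1 + (-147/1760)·1 + (-49/2640)·1 + 37/60·1 = 1 ✓
b·c: (-147/1760)·12/7 + (-49/2640)·(-10/7) + 37/60·1 = 1/2 ✓
b·c²: (-147/1760)·144/49 + (-49/2640)·100/49 + 37/60·1 = 1/3 ✓
b·Ac: (-49/2640)·(-110/119) + 37/60·305/1258 = 1/6 ✓
b·c³: (-147/1760)·1728/343 + (-49/2640)·(-1000/343) + 37/60·1 = 1/4 ✓
b·(c∘Ac): (-49/2640)·1100/833 + 37/60·305/1258 = 1/8 ✓
b·Ac²: (-49/2640)·(-1320/833) + 37/60·55/629 = 1/12 ✓
b·A²c: 37/60·5/74 = 1/24 ✓; 4 stages ⇒ order 4.

4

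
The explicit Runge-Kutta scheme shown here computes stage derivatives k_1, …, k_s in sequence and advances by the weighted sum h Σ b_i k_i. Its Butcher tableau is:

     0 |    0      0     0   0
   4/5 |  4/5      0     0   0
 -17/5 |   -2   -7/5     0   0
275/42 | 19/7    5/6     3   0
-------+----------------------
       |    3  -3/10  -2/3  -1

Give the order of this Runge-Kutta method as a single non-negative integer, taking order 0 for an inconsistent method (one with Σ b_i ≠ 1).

0

b = (3, -3/10, -2/3, -1)
c = (0, 4/5, -17/5, 275/42)
Ac = (0, 0, -28/25, -143/15)
Σ b_i: 3·1 + (-3/10)·1 + (-2/3)·1 + (-1)·1 = 31/30 ≠ 1 ⇒ order 0.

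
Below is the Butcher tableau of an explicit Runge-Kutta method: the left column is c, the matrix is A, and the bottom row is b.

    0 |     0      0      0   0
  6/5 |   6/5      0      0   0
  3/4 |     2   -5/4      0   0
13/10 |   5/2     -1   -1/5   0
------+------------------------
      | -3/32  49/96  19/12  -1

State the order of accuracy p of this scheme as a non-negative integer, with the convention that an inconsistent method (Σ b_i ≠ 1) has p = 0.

2

b = (-3/32, 49/96, 19/12, -1)
c = (0, 6/5, 3/4, 13/10)
Ac = (0, 0, -3/2, -27/20)
Σ b_i: (-3/32)·1 + 49/96·1 + 19/12·1 + (-1)·1 = 1 ✓
b·c: 49/96·6/5 + 19/12·3/4 + (-1)·13/10 = 1/2 ✓
b·c²: 49/96·36/25 + 19/12·9/16 + (-1)·169/100 = -103/1600 ≠ 1/3 ⇒ order 2.
b·Ac: 19/12·(-3/2) + (-1)·(-27/20) = -41/40 ≠ 1/6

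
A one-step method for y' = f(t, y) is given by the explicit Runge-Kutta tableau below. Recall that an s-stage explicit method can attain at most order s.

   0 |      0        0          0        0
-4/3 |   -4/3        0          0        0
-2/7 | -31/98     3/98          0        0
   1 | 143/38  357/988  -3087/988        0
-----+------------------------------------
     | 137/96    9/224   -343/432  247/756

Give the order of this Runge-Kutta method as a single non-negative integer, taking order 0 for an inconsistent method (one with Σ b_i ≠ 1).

4

b = (137/96, 9/224, -343/432, 247/756)
c = (0, -4/3, -2/7, 1)
Ac = (0, 0, -2/49, 203/494)
Σ b_i: 137/96·1 + 9/224·1 + (-343/432)·1 + 247/756·1 = 1 ✓
b·c: 9/224·(-4/3) + (-343/432)·(-2/7) + 247/756·1 = 1/2 ✓
b·c²: 9/224·16/9 + (-343/432)·4/49 + 247/756·1 = 1/3 ✓
b·Ac: (-343/432)·(-2/49) + 247/756·203/494 = 1/6 ✓
b·c³: 9/224·(-64/27) + (-343/432)·(-8/343) + 247/756·1 = 1/4 ✓
b·(c∘Ac): (-343/432)·4/343 + 247/756·203/494 = 1/8 ✓
b·Ac²: (-343/432)·8/147 + 247/756·287/741 = 1/12 ✓
b·A²c: 247/756·63/494 = 1/24 ✓; 4 stages ⇒ order 4.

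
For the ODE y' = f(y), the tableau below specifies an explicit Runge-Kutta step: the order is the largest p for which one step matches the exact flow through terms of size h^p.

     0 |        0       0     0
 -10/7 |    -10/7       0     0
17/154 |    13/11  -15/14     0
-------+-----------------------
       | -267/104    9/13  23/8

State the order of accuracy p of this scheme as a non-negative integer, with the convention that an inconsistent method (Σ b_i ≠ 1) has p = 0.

b = (-267/104, 9/13, 23/8)
c = (0, -10/7, 17/154)
Ac = (0, 0, 75/49)
Σ b_i: (-267/104)·1 + 9/13·1 + 23/8·1 = 1 ✓
b·c: 9/13·(-10/7) + 23/8·17/154 = -10757/16016 ≠ 1/2 ⇒ order 1.

1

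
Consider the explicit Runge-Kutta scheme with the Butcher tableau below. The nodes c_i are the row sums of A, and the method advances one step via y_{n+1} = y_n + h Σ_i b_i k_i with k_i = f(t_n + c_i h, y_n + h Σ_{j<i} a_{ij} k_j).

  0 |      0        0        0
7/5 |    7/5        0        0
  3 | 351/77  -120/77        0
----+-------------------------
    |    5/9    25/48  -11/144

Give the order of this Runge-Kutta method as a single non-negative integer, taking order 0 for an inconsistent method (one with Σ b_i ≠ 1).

3

b = (5/9, 25/48, -11/144)
c = (0, 7/5, 3)
Ac = (0, 0, -24/11)
Σ b_i: 5/9·1 + 25/48·1 + (-11/144)·1 = 1 ✓
b·c: 25/48·7/5 + (-11/144)·3 = 1/2 ✓
b·c²: 25/48·49/25 + (-11/144)·9 = 1/3 ✓
b·Ac: (-11/144)·(-24/11) = 1/6 ✓; 3 stages ⇒ order 3.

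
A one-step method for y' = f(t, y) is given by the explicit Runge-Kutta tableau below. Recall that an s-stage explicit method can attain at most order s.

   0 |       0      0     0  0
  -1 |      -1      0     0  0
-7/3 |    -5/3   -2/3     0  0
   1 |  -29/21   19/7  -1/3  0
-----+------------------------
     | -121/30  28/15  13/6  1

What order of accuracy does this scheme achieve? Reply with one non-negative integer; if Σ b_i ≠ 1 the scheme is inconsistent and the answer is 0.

1

b = (-121/30, 28/15, 13/6, 1)
c = (0, -1, -7/3, 1)
Ac = (0, 0, 2/3, -122/63)
Σ b_i: (-121/30)·1 + 28/15·1 + 13/6·1 + 1·1 = 1 ✓
b·c: 28/15·(-1) + 13/6·(-7/3) + 1·1 = -533/90 ≠ 1/2 ⇒ order 1.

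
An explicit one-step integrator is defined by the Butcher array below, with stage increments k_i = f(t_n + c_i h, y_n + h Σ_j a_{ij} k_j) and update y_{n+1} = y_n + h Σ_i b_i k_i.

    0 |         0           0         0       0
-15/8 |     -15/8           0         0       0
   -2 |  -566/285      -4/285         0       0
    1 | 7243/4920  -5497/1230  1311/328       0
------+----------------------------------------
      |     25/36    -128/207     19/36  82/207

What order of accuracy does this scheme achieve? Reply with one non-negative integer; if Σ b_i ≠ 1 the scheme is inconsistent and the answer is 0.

b = (25/36, -128/207, 19/36, 82/207)
c = (0, -15/8, -2, 1)
Ac = (0, 0, 1/38, 253/656)
Σ b_i: 25/36·1 + (-128/207)·1 + 19/36·1 + 82/207·1 = 1 ✓
b·c: (-128/207)·(-15/8) + 19/36·(-2) + 82/207·1 = 1/2 ✓
b·c²: (-128/207)·225/64 + 19/36·4 + 82/207·1 = 1/3 ✓
b·Ac: 19/36·1/38 + 82/207·253/656 = 1/6 ✓
b·c³: (-128/207)·(-3375/512) + 19/36·(-8) + 82/207·1 = 1/4 ✓
b·(c∘Ac): 19/36·(-1/19) + 82/207·253/656 = 1/8 ✓
b·Ac²: 19/36·(-15/304) + 82/207·1449/5248 = 1/12 ✓
b·A²c: 82/207·69/656 = 1/24 ✓; 4 stages ⇒ order 4.

4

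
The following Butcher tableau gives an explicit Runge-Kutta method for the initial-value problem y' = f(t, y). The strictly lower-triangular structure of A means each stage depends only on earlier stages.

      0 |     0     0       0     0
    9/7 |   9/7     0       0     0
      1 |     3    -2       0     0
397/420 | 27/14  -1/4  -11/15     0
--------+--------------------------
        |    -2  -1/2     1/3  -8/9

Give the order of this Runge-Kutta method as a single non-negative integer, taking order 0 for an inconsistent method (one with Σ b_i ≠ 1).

0

b = (-2, -1/2, 1/3, -8/9)
c = (0, 9/7, 1, 397/420)
Ac = (0, 0, -18/7, -443/420)
Σ b_i: (-2)·1 + (-1/2)·1 + 1/3·1 + (-8/9)·1 = -55/18 ≠ 1 ⇒ order 0.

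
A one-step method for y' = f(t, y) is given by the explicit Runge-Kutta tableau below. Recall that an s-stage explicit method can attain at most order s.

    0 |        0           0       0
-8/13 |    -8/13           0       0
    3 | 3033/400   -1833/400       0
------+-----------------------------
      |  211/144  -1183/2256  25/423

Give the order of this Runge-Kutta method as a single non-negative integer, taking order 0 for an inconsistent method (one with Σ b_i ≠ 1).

b = (211/144, -1183/2256, 25/423)
c = (0, -8/13, 3)
Ac = (0, 0, 141/50)
Σ b_i: 211/144·1 + (-1183/2256)·1 + 25/423·1 = 1 ✓
b·c: (-1183/2256)·(-8/13) + 25/423·3 = 1/2 ✓
b·c²: (-1183/2256)·64/169 + 25/423·9 = 1/3 ✓
b·Ac: 25/423·141/50 = 1/6 ✓; 3 stages ⇒ order 3.

3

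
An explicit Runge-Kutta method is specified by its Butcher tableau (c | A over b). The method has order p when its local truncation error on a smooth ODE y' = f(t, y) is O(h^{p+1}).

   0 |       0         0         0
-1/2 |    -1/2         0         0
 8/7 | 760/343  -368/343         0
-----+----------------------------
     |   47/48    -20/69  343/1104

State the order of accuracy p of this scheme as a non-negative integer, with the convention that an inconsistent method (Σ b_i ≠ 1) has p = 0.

b = (47/48, -20/69, 343/1104)
c = (0, -1/2, 8/7)
Ac = (0, 0, 184/343)
Σ b_i: 47/48·1 + (-20/69)·1 + 343/1104·1 = 1 ✓
b·c: (-20/69)·(-1/2) + 343/1104·8/7 = 1/2 ✓
b·c²: (-20/69)·1/4 + 343/1104·64/49 = 1/3 ✓
b·Ac: 343/1104·184/343 = 1/6 ✓; 3 stages ⇒ order 3.

3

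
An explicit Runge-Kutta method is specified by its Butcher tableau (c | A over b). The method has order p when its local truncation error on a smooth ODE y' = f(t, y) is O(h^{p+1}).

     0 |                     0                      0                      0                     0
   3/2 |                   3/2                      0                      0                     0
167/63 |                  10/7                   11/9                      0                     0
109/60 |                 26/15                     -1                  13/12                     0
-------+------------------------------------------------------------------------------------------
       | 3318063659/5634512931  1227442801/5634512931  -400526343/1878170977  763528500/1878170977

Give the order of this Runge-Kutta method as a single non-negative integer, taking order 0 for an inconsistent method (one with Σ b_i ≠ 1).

b = (3318063659/5634512931, 1227442801/5634512931, -400526343/1878170977, 763528500/1878170977)
c = (0, 3/2, 167/63, 109/60)
Ac = (0, 0, 11/6, 1037/756)
Σ b_i: 3318063659/5634512931·1 + 1227442801/5634512931·1 + (-400526343/1878170977)·1 + 763528500/1878170977·1 = 1 ✓
b·c: 1227442801/5634512931·3/2 + (-400526343/1878170977)·167/63 + 763528500/1878170977·109/60 = 1/2 ✓
b·c²: 1227442801/5634512931·9/4 + (-400526343/1878170977)·27889/3969 + 763528500/1878170977·11881/3600 = 1/3 ✓
b·Ac: (-400526343/1878170977)·11/6 + 763528500/1878170977·1037/756 = 1/6 ✓
b·c³: 1227442801/5634512931·27/8 + (-400526343/1878170977)·4657463/250047 + 763528500/1878170977·1295029/216000 = -4541237990755/5679589034448 ≠ 1/4 ⇒ order 3.
b·(c∘Ac): (-400526343/1878170977)·1837/378 + 763528500/1878170977·113033/45360 = -1577865167/67614155172 ≠ 1/8
b·Ac²: (-400526343/1878170977)·11/4 + 763528500/1878170977·127697/23814 = 2262553315903/1419897258612 ≠ 1/12
b·A²c: 763528500/1878170977·143/72 = 3032904875/3756341954 ≠ 1/24

3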